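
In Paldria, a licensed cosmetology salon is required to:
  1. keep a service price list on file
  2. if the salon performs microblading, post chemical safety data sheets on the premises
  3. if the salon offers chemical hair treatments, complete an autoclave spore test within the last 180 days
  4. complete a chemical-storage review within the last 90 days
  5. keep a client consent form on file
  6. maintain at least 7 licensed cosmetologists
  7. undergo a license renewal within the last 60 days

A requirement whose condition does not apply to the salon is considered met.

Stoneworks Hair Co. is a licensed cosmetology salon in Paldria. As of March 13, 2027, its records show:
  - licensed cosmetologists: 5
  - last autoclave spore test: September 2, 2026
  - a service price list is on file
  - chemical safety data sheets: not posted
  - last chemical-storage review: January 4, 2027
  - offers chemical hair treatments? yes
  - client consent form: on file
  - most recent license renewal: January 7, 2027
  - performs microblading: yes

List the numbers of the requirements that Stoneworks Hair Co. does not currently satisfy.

1. service price list present → met
2. condition 'performs microblading' holds; chemical safety data sheets absent → not met
3. condition 'offers chemical hair treatments' holds; autoclave spore test 192 days ago vs limit 180 → not met
4. chemical-storage review 68 days ago vs limit 90 → met
5. client consent form present → met
6. licensed cosmetologists 5 < 7 → not met
7. license renewal 65 days ago vs limit 60 → not met
Not met: 2, 3, 6, 7

2, 3, 6, 7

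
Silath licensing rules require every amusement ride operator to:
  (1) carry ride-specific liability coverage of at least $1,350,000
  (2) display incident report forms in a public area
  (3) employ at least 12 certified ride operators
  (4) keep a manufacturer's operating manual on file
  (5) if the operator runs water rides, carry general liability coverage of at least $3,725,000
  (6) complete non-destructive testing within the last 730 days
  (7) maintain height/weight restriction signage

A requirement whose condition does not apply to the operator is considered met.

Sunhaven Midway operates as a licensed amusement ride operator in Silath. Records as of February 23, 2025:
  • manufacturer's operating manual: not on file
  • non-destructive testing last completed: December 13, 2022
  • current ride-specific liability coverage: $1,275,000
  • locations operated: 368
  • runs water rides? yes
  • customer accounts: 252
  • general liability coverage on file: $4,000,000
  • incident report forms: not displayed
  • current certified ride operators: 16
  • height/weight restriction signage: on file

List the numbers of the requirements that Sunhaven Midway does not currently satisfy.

1, 2, 4, 6

1. ride-specific liability coverage $1,275,000 < $1,350,000 → not met
2. incident report forms absent → not met
3. certified ride operators 16 ≥ 12 → met
4. manufacturer's operating manual absent → not met
5. condition 'runs water rides' holds; general liability coverage $4,000,000 ≥ $3,725,000 → met
6. non-destructive testing 803 days ago vs limit 730 → not met
7. height/weight restriction signage present → met
Not met: 1, 2, 4, 6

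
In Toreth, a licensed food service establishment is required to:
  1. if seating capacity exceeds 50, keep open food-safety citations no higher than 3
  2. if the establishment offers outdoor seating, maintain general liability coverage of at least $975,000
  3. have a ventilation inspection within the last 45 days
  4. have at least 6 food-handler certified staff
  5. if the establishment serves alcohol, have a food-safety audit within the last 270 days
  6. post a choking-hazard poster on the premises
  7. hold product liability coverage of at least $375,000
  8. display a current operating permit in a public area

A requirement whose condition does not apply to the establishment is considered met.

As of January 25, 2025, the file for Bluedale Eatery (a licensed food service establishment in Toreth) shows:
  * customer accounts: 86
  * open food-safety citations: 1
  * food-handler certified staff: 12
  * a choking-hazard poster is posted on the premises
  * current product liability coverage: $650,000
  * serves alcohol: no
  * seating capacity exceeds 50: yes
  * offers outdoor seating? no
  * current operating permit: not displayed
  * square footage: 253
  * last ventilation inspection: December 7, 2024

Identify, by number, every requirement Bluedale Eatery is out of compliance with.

1. condition 'seating capacity exceeds 50' holds; open food-safety citations 1 ≤ 3 → met
2. condition 'offers outdoor seating' does not hold → requirement n/a → met
3. ventilation inspection 49 days ago vs limit 45 → not met
4. food-handler certified staff 12 ≥ 6 → met
5. condition 'serves alcohol' does not hold → requirement n/a → met
6. choking-hazard poster present → met
7. product liability coverage $650,000 ≥ $375,000 → met
8. current operating permit absent → not met
Not met: 3, 8

3, 8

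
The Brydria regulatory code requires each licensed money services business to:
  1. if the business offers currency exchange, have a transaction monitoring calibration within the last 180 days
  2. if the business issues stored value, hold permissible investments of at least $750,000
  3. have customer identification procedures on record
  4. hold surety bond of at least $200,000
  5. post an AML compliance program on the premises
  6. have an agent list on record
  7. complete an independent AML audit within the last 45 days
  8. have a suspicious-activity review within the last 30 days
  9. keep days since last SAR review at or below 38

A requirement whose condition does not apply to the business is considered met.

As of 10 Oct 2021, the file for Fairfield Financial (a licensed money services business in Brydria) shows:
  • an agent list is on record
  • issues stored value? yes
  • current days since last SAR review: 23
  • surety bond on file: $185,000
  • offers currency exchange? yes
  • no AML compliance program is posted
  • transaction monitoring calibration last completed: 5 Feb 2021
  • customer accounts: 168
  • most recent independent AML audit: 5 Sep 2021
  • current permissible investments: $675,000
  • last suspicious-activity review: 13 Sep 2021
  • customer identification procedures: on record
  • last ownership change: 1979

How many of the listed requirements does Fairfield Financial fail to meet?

1. condition 'offers currency exchange' holds; transaction monitoring calibration 247 days ago vs limit 180 → not met
2. condition 'issues stored value' holds; permissible investments $675,000 < $750,000 → not met
3. customer identification procedures present → met
4. surety bond $185,000 < $200,000 → not met
5. AML compliance program absent → not met
6. agent list present → met
7. independent AML audit 35 days ago vs limit 45 → met
8. suspicious-activity review 27 days ago vs limit 30 → met
9. days since last SAR review 23 ≤ 38 → met
Not met: 4 of 9

4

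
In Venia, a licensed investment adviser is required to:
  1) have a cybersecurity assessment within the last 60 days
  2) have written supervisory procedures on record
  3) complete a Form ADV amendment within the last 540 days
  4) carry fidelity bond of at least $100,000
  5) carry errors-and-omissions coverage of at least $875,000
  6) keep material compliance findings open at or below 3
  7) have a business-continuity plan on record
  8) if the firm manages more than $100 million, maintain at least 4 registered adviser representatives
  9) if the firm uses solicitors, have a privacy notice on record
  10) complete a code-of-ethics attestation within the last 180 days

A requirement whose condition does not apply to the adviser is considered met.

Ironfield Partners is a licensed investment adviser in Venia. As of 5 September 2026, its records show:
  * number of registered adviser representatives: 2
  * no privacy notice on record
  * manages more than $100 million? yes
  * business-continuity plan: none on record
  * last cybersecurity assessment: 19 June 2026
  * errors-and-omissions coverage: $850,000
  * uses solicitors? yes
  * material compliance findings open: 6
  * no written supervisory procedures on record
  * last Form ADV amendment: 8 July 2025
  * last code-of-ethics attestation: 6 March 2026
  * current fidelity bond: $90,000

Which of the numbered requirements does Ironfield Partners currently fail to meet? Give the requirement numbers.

1, 2, 4, 5, 6, 7, 8, 9, 10

1. cybersecurity assessment 78 days ago vs limit 60 → not met
2. written supervisory procedures absent → not met
3. Form ADV amendment 424 days ago vs limit 540 → met
4. fidelity bond $90,000 < $100,000 → not met
5. errors-and-omissions coverage $850,000 < $875,000 → not met
6. material compliance findings open 6 > 3 → not met
7. business-continuity plan absent → not met
8. condition 'manages more than $100 million' holds; registered adviser representatives 2 < 4 → not met
9. condition 'uses solicitors' holds; privacy notice absent → not met
10. code-of-ethics attestation 183 days ago vs limit 180 → not met
Not met: 1, 2, 4, 5, 6, 7, 8, 9, 10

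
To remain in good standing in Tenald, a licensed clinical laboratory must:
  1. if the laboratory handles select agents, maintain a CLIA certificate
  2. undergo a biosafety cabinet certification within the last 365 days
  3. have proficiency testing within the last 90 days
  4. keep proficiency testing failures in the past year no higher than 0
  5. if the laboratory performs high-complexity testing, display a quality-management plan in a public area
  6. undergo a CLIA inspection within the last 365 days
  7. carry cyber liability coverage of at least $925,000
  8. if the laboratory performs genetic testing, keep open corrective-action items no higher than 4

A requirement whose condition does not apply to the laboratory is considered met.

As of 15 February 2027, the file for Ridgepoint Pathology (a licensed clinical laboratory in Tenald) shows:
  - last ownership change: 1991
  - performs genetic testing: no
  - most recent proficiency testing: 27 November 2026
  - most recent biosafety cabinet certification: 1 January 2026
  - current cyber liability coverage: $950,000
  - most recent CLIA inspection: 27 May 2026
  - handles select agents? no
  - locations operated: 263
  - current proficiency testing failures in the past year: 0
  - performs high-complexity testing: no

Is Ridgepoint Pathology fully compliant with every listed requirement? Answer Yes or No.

No

1. condition 'handles select agents' does not hold → requirement n/a → met
2. biosafety cabinet certification 410 days ago vs limit 365 → not met
3. proficiency testing 80 days ago vs limit 90 → met
4. proficiency testing failures in the past year 0 ≤ 0 → met
5. condition 'performs high-complexity testing' does not hold → requirement n/a → met
6. CLIA inspection 264 days ago vs limit 365 → met
7. cyber liability coverage $950,000 ≥ $925,000 → met
8. condition 'performs genetic testing' does not hold → requirement n/a → met
Not met: 2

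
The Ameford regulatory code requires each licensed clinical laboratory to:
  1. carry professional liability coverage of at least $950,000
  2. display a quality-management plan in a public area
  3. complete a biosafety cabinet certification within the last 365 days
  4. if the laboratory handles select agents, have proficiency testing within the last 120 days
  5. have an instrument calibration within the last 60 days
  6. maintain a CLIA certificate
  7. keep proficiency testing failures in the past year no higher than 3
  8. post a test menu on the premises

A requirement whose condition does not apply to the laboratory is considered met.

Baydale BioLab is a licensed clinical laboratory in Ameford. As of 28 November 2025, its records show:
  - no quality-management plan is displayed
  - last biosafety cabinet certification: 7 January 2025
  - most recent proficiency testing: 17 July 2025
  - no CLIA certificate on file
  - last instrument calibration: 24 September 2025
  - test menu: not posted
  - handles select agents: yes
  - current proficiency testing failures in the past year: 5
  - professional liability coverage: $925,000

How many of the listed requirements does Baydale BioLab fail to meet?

7

1. professional liability coverage $925,000 < $950,000 → not met
2. quality-management plan absent → not met
3. biosafety cabinet certification 325 days ago vs limit 365 → met
4. condition 'handles select agents' holds; proficiency testing 134 days ago vs limit 120 → not met
5. instrument calibration 65 days ago vs limit 60 → not met
6. CLIA certificate absent → not met
7. proficiency testing failures in the past year 5 > 3 → not met
8. test menu absent → not met
Not met: 7 of 8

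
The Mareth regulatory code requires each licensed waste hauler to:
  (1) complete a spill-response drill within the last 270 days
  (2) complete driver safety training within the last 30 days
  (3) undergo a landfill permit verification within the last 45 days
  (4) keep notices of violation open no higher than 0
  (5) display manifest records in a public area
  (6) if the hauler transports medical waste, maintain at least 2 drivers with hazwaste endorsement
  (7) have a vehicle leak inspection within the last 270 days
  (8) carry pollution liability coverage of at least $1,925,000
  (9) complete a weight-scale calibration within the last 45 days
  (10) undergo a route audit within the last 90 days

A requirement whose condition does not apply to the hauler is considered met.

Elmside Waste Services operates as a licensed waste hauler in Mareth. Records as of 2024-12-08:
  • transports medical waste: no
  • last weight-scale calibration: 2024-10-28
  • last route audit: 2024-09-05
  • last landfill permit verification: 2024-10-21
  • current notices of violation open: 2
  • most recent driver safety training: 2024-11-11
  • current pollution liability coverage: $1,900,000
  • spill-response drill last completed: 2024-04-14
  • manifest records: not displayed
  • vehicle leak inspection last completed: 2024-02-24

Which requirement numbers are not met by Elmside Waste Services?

3, 4, 5, 7, 8, 10

1. spill-response drill 238 days ago vs limit 270 → met
2. driver safety training 27 days ago vs limit 30 → met
3. landfill permit verification 48 days ago vs limit 45 → not met
4. notices of violation open 2 > 0 → not met
5. manifest records absent → not met
6. condition 'transports medical waste' does not hold → requirement n/a → met
7. vehicle leak inspection 288 days ago vs limit 270 → not met
8. pollution liability coverage $1,900,000 < $1,925,000 → not met
9. weight-scale calibration 41 days ago vs limit 45 → met
10. route audit 94 days ago vs limit 90 → not met
Not met: 3, 4, 5, 7, 8, 10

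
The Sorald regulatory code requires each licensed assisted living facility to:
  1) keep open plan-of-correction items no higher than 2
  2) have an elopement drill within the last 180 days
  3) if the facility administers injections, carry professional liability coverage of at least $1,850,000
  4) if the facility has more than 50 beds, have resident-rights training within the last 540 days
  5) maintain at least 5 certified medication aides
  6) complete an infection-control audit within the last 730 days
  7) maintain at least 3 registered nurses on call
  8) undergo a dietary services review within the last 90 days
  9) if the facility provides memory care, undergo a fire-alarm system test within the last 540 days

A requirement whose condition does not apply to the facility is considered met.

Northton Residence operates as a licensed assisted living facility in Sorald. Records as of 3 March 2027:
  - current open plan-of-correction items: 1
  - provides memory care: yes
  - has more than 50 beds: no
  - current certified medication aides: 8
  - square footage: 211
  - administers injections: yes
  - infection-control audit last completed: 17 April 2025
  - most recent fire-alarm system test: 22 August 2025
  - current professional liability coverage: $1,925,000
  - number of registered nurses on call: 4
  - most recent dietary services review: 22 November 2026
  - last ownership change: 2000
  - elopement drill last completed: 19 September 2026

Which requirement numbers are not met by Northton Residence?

1. open plan-of-correction items 1 ≤ 2 → met
2. elopement drill 165 days ago vs limit 180 → met
3. condition 'administers injections' holds; professional liability coverage $1,925,000 ≥ $1,850,000 → met
4. condition 'has more than 50 beds' does not hold → requirement n/a → met
5. certified medication aides 8 ≥ 5 → met
6. infection-control audit 685 days ago vs limit 730 → met
7. registered nurses on call 4 ≥ 3 → met
8. dietary services review 101 days ago vs limit 90 → not met
9. condition 'provides memory care' holds; fire-alarm system test 558 days ago vs limit 540 → not met
Not met: 8, 9

8, 9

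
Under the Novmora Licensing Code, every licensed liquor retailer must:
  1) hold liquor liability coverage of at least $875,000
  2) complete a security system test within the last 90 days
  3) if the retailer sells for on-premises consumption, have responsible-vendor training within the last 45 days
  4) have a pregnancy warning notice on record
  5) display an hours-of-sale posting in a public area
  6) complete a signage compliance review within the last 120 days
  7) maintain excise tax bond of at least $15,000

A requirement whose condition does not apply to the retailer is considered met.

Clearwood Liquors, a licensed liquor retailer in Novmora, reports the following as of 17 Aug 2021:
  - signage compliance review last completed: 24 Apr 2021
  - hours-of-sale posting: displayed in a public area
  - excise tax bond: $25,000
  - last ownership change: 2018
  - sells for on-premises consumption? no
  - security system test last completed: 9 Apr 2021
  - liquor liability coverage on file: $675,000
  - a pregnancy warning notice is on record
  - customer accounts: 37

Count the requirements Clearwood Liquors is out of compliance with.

2

1. liquor liability coverage $675,000 < $875,000 → not met
2. security system test 130 days ago vs limit 90 → not met
3. condition 'sells for on-premises consumption' does not hold → requirement n/a → met
4. pregnancy warning notice present → met
5. hours-of-sale posting present → met
6. signage compliance review 115 days ago vs limit 120 → met
7. excise tax bond $25,000 ≥ $15,000 → met
Not met: 2 of 7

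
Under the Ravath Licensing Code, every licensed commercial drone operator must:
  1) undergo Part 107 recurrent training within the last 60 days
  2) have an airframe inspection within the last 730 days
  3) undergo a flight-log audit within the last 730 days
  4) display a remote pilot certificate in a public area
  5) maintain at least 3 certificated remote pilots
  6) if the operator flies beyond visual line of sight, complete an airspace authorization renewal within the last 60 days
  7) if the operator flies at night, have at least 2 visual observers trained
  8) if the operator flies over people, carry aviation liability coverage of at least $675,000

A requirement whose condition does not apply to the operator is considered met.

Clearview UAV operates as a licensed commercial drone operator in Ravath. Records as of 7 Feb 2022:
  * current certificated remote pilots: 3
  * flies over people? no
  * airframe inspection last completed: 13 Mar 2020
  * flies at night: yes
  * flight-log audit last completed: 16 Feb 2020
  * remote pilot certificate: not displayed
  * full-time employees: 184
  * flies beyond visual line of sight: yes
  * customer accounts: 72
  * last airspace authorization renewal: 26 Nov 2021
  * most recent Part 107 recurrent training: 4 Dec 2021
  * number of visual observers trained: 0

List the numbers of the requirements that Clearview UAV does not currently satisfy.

1. Part 107 recurrent training 65 days ago vs limit 60 → not met
2. airframe inspection 696 days ago vs limit 730 → met
3. flight-log audit 722 days ago vs limit 730 → met
4. remote pilot certificate absent → not met
5. certificated remote pilots 3 ≥ 3 → met
6. condition 'flies beyond visual line of sight' holds; airspace authorization renewal 73 days ago vs limit 60 → not met
7. condition 'flies at night' holds; visual observers trained 0 < 2 → not met
8. condition 'flies over people' does not hold → requirement n/a → met
Not met: 1, 4, 6, 7

1, 4, 6, 7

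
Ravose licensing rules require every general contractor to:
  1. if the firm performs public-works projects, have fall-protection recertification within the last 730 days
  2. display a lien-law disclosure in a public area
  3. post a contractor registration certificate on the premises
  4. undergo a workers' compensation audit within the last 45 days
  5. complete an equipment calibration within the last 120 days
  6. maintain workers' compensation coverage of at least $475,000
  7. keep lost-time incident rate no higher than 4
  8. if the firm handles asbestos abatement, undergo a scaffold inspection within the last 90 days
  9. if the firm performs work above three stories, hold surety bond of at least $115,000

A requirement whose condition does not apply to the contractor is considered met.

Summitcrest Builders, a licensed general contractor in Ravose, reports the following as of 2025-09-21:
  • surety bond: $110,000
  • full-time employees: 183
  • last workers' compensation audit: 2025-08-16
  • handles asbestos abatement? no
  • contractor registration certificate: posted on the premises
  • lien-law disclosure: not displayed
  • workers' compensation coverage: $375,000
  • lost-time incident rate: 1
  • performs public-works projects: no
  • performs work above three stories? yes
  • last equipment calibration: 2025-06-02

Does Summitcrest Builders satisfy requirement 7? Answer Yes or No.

Yes

7. lost-time incident rate 1 ≤ 4 → met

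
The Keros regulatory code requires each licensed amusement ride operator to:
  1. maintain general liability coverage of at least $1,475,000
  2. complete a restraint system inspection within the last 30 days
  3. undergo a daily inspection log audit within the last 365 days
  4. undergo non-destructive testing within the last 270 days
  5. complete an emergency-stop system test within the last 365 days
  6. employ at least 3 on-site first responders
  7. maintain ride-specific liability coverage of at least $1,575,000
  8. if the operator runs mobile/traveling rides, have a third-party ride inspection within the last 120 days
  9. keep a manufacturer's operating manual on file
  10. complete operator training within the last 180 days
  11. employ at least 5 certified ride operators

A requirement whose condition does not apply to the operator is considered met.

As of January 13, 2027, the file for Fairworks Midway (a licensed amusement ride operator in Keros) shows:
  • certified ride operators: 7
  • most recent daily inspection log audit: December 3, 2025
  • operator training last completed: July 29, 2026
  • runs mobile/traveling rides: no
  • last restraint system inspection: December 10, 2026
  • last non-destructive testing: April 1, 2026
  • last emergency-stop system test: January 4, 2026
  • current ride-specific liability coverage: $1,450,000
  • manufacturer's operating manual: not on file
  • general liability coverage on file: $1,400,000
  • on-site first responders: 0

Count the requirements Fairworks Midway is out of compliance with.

8

1. general liability coverage $1,400,000 < $1,475,000 → not met
2. restraint system inspection 34 days ago vs limit 30 → not met
3. daily inspection log audit 406 days ago vs limit 365 → not met
4. non-destructive testing 287 days ago vs limit 270 → not met
5. emergency-stop system test 374 days ago vs limit 365 → not met
6. on-site first responders 0 < 3 → not met
7. ride-specific liability coverage $1,450,000 < $1,575,000 → not met
8. condition 'runs mobile/traveling rides' does not hold → requirement n/a → met
9. manufacturer's operating manual absent → not met
10. operator training 168 days ago vs limit 180 → met
11. certified ride operators 7 ≥ 5 → met
Not met: 8 of 11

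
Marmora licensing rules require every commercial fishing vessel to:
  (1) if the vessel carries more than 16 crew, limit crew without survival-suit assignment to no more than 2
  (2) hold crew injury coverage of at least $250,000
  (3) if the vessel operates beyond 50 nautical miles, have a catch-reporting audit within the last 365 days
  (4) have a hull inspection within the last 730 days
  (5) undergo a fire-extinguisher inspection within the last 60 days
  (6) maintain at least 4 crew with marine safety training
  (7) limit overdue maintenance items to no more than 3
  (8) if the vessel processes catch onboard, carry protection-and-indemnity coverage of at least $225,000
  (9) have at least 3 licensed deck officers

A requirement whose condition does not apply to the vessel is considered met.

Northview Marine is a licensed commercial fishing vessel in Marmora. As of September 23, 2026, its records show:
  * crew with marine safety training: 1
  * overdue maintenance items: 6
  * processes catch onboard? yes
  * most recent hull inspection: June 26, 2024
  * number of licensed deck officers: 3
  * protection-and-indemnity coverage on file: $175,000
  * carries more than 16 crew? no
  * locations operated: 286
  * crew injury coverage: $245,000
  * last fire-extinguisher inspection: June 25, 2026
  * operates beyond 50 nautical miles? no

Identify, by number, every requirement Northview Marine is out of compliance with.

1. condition 'carries more than 16 crew' does not hold → requirement n/a → met
2. crew injury coverage $245,000 < $250,000 → not met
3. condition 'operates beyond 50 nautical miles' does not hold → requirement n/a → met
4. hull inspection 819 days ago vs limit 730 → not met
5. fire-extinguisher inspection 90 days ago vs limit 60 → not met
6. crew with marine safety training 1 < 4 → not met
7. overdue maintenance items 6 > 3 → not met
8. condition 'processes catch onboard' holds; protection-and-indemnity coverage $175,000 < $225,000 → not met
9. licensed deck officers 3 ≥ 3 → met
Not met: 2, 4, 5, 6, 7, 8

2, 4, 5, 6, 7, 8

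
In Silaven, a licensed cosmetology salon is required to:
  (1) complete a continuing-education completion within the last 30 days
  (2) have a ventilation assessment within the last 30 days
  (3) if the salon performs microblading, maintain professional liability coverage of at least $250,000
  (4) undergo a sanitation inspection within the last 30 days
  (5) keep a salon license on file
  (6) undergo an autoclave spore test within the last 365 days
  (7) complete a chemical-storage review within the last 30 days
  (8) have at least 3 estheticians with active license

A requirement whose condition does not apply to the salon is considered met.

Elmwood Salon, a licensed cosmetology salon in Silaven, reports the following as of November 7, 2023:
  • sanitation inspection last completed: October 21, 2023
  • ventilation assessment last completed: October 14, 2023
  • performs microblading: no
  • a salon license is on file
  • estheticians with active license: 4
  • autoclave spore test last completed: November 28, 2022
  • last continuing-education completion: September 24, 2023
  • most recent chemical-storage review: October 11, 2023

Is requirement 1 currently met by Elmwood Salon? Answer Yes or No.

No

1. continuing-education completion 44 days ago vs limit 30 → not met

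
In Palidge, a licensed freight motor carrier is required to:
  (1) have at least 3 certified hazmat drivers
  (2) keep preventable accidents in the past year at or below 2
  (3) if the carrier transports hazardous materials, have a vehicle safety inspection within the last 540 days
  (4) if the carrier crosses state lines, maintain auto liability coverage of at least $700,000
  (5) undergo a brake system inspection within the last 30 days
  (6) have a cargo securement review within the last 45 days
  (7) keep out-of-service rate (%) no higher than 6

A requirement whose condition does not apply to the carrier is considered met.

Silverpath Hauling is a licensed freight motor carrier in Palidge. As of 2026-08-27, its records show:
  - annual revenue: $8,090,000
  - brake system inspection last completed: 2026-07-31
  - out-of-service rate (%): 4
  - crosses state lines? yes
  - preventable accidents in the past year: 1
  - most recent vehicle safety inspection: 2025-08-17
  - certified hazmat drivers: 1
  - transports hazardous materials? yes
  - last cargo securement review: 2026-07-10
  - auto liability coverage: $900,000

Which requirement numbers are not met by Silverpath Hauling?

1, 6

1. certified hazmat drivers 1 < 3 → not met
2. preventable accidents in the past year 1 ≤ 2 → met
3. condition 'transports hazardous materials' holds; vehicle safety inspection 375 days ago vs limit 540 → met
4. condition 'crosses state lines' holds; auto liability coverage $900,000 ≥ $700,000 → met
5. brake system inspection 27 days ago vs limit 30 → met
6. cargo securement review 48 days ago vs limit 45 → not met
7. out-of-service rate (%) 4 ≤ 6 → met
Not met: 1, 6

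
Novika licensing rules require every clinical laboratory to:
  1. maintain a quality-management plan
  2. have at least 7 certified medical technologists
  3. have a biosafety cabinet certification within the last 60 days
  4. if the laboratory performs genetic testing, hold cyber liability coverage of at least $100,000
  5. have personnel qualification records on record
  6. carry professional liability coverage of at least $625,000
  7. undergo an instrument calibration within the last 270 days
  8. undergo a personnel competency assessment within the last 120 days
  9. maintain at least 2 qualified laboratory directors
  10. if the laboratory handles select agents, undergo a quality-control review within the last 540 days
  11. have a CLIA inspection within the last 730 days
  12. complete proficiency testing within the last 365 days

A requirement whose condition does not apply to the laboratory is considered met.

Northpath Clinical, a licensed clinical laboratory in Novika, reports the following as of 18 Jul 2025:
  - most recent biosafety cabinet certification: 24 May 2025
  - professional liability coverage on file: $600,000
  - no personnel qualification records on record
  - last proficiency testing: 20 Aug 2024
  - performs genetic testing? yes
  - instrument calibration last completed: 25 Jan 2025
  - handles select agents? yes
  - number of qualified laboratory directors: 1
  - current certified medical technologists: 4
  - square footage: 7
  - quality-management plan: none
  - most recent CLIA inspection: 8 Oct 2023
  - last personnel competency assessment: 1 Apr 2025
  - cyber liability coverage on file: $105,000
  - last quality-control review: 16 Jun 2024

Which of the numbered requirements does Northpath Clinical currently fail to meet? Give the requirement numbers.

1, 2, 5, 6, 9

1. quality-management plan absent → not met
2. certified medical technologists 4 < 7 → not met
3. biosafety cabinet certification 55 days ago vs limit 60 → met
4. condition 'performs genetic testing' holds; cyber liability coverage $105,000 ≥ $100,000 → met
5. personnel qualification records absent → not met
6. professional liability coverage $600,000 < $625,000 → not met
7. instrument calibration 174 days ago vs limit 270 → met
8. personnel competency assessment 108 days ago vs limit 120 → met
9. qualified laboratory directors 1 < 2 → not met
10. condition 'handles select agents' holds; quality-control review 397 days ago vs limit 540 → met
11. CLIA inspection 649 days ago vs limit 730 → met
12. proficiency testing 332 days ago vs limit 365 → met
Not met: 1, 2, 5, 6, 9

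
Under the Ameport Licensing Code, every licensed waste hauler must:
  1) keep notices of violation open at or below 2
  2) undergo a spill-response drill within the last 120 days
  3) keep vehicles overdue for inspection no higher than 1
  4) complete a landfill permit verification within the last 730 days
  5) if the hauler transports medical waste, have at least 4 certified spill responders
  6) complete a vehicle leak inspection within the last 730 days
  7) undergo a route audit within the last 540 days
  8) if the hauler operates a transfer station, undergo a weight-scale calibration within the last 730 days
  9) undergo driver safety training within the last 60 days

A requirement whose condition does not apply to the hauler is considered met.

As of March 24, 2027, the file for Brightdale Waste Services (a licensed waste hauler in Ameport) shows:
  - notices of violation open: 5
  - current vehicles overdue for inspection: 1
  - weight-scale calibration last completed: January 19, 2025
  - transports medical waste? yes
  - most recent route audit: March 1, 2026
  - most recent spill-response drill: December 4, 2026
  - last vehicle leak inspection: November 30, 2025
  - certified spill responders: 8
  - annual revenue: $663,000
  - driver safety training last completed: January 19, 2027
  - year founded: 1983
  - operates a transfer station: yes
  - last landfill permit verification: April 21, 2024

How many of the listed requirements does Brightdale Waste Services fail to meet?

4

1. notices of violation open 5 > 2 → not met
2. spill-response drill 110 days ago vs limit 120 → met
3. vehicles overdue for inspection 1 ≤ 1 → met
4. landfill permit verification 1067 days ago vs limit 730 → not met
5. condition 'transports medical waste' holds; certified spill responders 8 ≥ 4 → met
6. vehicle leak inspection 479 days ago vs limit 730 → met
7. route audit 388 days ago vs limit 540 → met
8. condition 'operates a transfer station' holds; weight-scale calibration 794 days ago vs limit 730 → not met
9. driver safety training 64 days ago vs limit 60 → not met
Not met: 4 of 9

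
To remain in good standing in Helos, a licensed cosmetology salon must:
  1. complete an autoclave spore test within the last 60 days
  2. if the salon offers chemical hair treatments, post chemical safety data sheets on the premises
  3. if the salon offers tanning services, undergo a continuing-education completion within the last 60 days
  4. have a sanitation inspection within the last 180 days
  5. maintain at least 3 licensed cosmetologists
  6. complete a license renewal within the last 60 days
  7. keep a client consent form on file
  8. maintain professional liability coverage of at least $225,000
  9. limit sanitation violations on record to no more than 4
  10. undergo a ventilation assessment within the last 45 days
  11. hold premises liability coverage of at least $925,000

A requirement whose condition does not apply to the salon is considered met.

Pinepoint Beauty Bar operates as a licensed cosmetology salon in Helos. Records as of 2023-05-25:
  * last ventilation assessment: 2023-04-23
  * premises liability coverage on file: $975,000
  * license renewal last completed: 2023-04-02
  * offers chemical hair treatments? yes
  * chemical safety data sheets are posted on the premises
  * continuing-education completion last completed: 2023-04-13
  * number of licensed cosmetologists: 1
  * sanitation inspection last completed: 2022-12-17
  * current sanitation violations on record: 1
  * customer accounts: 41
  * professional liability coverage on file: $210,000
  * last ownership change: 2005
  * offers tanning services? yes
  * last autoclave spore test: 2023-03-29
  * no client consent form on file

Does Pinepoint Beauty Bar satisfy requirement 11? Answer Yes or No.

11. premises liability coverage $975,000 ≥ $925,000 → met

Yes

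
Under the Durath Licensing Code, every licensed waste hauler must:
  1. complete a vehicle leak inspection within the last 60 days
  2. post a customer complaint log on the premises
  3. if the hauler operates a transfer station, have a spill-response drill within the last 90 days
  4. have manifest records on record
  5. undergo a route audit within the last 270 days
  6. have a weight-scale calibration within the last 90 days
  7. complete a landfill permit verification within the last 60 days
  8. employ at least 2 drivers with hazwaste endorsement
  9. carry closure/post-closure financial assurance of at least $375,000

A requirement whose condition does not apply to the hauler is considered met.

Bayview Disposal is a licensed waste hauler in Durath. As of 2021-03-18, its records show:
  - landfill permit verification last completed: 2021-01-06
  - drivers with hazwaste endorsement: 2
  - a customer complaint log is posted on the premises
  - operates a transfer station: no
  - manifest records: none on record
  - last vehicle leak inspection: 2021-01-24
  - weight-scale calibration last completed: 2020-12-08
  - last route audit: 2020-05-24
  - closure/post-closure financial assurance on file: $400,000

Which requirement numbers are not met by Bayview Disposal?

4, 5, 6, 7

1. vehicle leak inspection 53 days ago vs limit 60 → met
2. customer complaint log present → met
3. condition 'operates a transfer station' does not hold → requirement n/a → met
4. manifest records absent → not met
5. route audit 298 days ago vs limit 270 → not met
6. weight-scale calibration 100 days ago vs limit 90 → not met
7. landfill permit verification 71 days ago vs limit 60 → not met
8. drivers with hazwaste endorsement 2 ≥ 2 → met
9. closure/post-closure financial assurance $400,000 ≥ $375,000 → met
Not met: 4, 5, 6, 7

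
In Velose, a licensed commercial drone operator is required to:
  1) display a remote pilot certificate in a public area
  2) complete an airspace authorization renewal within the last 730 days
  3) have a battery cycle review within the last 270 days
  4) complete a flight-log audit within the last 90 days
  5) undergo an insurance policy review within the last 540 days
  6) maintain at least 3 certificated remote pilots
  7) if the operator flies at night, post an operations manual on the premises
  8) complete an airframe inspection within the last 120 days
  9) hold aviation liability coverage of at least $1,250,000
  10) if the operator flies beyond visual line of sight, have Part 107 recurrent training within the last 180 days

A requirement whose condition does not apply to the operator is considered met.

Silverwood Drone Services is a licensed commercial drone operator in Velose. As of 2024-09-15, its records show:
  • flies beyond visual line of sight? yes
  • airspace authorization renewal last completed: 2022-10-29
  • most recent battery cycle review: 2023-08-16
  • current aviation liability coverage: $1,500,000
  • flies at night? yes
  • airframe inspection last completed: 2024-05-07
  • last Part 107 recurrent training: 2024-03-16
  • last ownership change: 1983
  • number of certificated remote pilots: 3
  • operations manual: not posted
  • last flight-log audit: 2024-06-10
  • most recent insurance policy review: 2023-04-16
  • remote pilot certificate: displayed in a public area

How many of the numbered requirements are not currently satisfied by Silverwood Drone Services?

1. remote pilot certificate present → met
2. airspace authorization renewal 687 days ago vs limit 730 → met
3. battery cycle review 396 days ago vs limit 270 → not met
4. flight-log audit 97 days ago vs limit 90 → not met
5. insurance policy review 518 days ago vs limit 540 → met
6. certificated remote pilots 3 ≥ 3 → met
7. condition 'flies at night' holds; operations manual absent → not met
8. airframe inspection 131 days ago vs limit 120 → not met
9. aviation liability coverage $1,500,000 ≥ $1,250,000 → met
10. condition 'flies beyond visual line of sight' holds; Part 107 recurrent training 183 days ago vs limit 180 → not met
Not met: 5 of 10

5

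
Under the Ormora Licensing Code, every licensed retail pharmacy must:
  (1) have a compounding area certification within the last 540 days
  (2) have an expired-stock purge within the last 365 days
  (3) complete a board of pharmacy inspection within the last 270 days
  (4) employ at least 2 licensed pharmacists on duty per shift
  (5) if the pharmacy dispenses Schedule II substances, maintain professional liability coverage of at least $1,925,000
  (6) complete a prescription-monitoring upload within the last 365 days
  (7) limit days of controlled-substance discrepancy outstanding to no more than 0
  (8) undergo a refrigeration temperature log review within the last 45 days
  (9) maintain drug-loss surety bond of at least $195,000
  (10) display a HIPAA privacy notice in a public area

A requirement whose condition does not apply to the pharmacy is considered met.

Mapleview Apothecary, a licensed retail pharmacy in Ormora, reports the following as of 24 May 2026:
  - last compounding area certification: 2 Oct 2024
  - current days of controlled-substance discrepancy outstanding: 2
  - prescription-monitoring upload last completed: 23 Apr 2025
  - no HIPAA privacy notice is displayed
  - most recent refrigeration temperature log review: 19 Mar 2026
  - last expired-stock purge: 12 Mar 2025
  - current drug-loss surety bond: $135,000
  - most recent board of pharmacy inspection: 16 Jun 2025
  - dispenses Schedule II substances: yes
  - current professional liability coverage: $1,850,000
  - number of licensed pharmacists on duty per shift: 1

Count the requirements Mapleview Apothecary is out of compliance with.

1. compounding area certification 599 days ago vs limit 540 → not met
2. expired-stock purge 438 days ago vs limit 365 → not met
3. board of pharmacy inspection 342 days ago vs limit 270 → not met
4. licensed pharmacists on duty per shift 1 < 2 → not met
5. condition 'dispenses Schedule II substances' holds; professional liability coverage $1,850,000 < $1,925,000 → not met
6. prescription-monitoring upload 396 days ago vs limit 365 → not met
7. days of controlled-substance discrepancy outstanding 2 > 0 → not met
8. refrigeration temperature log review 66 days ago vs limit 45 → not met
9. drug-loss surety bond $135,000 < $195,000 → not met
10. HIPAA privacy notice absent → not met
Not met: 10 of 10

10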